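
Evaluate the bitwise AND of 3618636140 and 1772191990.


0b11010111101100000000000101101100 & 0b1101001101000011000000011110110 = 0b1000001101000000000000001100100 = 1101004900

1101004900


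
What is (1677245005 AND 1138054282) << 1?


Step 1: 1677245005 & 1138054282 = 1137709064
Step 2: 1137709064 << 1 = 2275418128

2275418128


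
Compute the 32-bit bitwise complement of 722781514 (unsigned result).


~0b101011000101001100010101001010 = 0b11010100111010110011101010110101 = 3572185781 (32-bit unsigned)

3572185781


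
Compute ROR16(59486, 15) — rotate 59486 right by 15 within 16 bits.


Rotate 0b1110100001011110 right by 15 (16-bit) = 0b1101000010111101 = 53437

53437


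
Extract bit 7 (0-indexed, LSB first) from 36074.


0b1000110011101010, position 7 = 1

1


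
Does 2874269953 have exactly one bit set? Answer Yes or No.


0b10101011010100011110000100000001. Multiple bits set => No

No


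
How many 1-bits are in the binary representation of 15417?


0b11110000111001 has 8 set bits

8


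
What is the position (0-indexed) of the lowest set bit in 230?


0b11100110. Lowest set bit at position 1

1


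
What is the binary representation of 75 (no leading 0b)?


75 = 1001011 in binary

1001011


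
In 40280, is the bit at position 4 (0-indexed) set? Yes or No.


0b1001110101011000, bit 4 = 1. Yes

Yes


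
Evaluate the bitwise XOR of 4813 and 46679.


0b1001011001101 ^ 0b1011011001010111 = 0b1010010010011010 = 42138

42138


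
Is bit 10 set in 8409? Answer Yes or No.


0b10000011011001, bit 10 = 0. No

No


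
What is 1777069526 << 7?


0b1101001111010111110110111010110 << 7 = 0b11010011110101111101101110101100000000 = 227464899328

227464899328


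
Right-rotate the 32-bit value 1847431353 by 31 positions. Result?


Rotate 0b1101110000111011001000010111001 right by 31 (32-bit) = 0b11011100001110110010000101110010 = 3694862706

3694862706


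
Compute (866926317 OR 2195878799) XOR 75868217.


Step 1: 866926317 | 2195878799 = 3018751983
Step 2: 3018751983 ^ 75868217 = 3077298134

3077298134


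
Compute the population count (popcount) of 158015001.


0b1001011010110001111000011001 has 14 set bits

14


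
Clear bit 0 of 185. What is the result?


185 & ~(1 << 0) = 184

184


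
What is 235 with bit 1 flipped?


235 ^ (1 << 1) = 235 ^ 2 = 233

233


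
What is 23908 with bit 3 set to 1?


23908 | (1 << 3) = 23908 | 8 = 23916

23916


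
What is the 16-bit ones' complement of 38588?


38588 ^ 65535 = 26947

26947


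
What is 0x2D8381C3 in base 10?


2D8381C3 hex = 763593155 decimal

763593155


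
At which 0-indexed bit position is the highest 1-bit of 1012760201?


0b111100010111010111111010001001. Highest set bit at position 29

29


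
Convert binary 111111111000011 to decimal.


111111111000011 in decimal = 32707

32707


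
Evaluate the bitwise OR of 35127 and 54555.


0b1000100100110111 | 0b1101010100011011 = 0b1101110100111111 = 56639

56639


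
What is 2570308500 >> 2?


0b10011001001100111100101110010100 >> 2 = 0b100110010011001111001011100101 = 642577125

642577125


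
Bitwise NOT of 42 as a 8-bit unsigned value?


~0b101010 = 0b11010101 = 213 (8-bit unsigned)

213


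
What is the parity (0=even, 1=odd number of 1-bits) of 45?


0b101101 has 4 ones => parity 0

0


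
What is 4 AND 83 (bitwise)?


0b100 & 0b1010011 = 0b0 = 0

0


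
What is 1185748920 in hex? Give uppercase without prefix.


1185748920 = 46AD17B8 hex

46AD17B8


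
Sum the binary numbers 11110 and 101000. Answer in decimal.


11110 + 101000 = 1000110 = 70

70


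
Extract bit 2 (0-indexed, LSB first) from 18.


0b10010, position 2 = 0

0


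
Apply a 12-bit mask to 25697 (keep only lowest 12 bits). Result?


25697 & 4095 = 1121

1121


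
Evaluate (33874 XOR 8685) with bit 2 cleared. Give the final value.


Step 1: 33874 ^ 8685 = 42431
Step 2: 42431 & ~(1 << 2) = 42427

42427


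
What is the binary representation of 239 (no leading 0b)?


239 = 11101111 in binary

11101111


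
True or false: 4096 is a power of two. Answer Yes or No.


0b1000000000000. Only one bit set => Yes

Yes


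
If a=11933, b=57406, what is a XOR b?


11933 ^ 57406 = 52899

52899


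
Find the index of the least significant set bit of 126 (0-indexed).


0b1111110. Lowest set bit at position 1

1


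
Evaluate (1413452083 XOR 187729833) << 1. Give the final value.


Step 1: 1413452083 ^ 187729833 = 1594824346
Step 2: 1594824346 << 1 = 3189648692

3189648692


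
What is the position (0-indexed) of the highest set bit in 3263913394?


0b11000010100010110101110110110010. Highest set bit at position 31

31


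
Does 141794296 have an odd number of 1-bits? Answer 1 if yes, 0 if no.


0b1000011100111001101111111000 has 16 ones => parity 0

0


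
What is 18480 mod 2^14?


18480 & 16383 = 2096

2096


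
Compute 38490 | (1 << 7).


38490 | (1 << 7) = 38490 | 128 = 38618

38618


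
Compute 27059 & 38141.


0b110100110110011 & 0b1001010011111101 = 0b10110001 = 177

177


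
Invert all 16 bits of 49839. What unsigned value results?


49839 ^ 65535 = 15696

15696


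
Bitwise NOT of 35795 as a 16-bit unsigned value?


~0b1000101111010011 = 0b111010000101100 = 29740 (16-bit unsigned)

29740


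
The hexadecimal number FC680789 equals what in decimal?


FC680789 hex = 4234676105 decimal

4234676105


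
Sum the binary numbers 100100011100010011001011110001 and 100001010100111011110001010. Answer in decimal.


100100011100010011001011110001 + 100001010100111011110001010 = 101000100110111010101001111011 = 681290363

681290363


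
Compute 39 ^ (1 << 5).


39 ^ (1 << 5) = 39 ^ 32 = 7

7


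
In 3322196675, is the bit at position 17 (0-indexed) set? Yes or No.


0b11000110000001001011001011000011, bit 17 = 0. No

No


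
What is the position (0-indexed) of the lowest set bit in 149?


0b10010101. Lowest set bit at position 0

0


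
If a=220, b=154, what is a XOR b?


220 ^ 154 = 70

70


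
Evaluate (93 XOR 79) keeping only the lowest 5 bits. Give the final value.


Step 1: 93 ^ 79 = 18
Step 2: 18 & 31 = 18

18


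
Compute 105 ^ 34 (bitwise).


0b1101001 ^ 0b100010 = 0b1001011 = 75

75


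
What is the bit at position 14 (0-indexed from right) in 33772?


0b1000001111101100, position 14 = 0

0


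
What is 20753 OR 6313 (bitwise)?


0b101000100010001 | 0b1100010101001 = 0b101100110111001 = 22969

22969


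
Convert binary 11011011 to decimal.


11011011 in decimal = 219

219


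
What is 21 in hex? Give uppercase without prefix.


21 = 15 hex

15


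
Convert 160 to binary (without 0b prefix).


160 = 10100000 in binary

10100000


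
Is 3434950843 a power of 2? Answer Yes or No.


0b11001100101111010011000010111011. Multiple bits set => No

No


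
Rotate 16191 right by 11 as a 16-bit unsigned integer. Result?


Rotate 0b11111100111111 right by 11 (16-bit) = 0b1110011111100111 = 59367

59367


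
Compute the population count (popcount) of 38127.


0b1001010011101111 has 10 set bits

10


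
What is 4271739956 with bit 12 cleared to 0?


4271739956 & ~(1 << 12) = 4271735860

4271735860


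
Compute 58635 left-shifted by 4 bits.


0b1110010100001011 << 4 = 0b11100101000010110000 = 938160

938160


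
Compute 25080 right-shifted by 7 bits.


0b110000111111000 >> 7 = 0b11000011 = 195

195


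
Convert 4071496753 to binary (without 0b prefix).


4071496753 = 11110010101011100001110000110001 in binary

11110010101011100001110000110001


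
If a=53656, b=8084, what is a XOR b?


53656 ^ 8084 = 52748

52748


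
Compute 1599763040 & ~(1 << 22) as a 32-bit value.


1599763040 & ~(1 << 22) = 1595568736

1595568736


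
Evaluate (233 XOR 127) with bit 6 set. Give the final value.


Step 1: 233 ^ 127 = 150
Step 2: 150 | (1 << 6) = 150 | 64 = 214

214


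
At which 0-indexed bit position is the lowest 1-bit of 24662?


0b110000001010110. Lowest set bit at position 1

1


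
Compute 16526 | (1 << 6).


16526 | (1 << 6) = 16526 | 64 = 16590

16590


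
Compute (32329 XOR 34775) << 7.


Step 1: 32329 ^ 34775 = 63902
Step 2: 63902 << 7 = 8179456

8179456


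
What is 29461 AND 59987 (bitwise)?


0b111001100010101 & 0b1110101001010011 = 0b110001000010001 = 25105

25105


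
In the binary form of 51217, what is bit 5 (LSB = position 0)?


0b1100100000010001, position 5 = 0

0


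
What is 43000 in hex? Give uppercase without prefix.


43000 = A7F8 hex

A7F8


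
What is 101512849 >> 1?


0b110000011001111011010010001 >> 1 = 0b11000001100111101101001000 = 50756424

50756424


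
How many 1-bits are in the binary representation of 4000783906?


0b11101110011101110001111000100010 has 18 set bits

18


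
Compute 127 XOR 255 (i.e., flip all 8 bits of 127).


127 ^ 255 = 128

128


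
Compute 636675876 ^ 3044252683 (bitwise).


0b100101111100101110011100100100 ^ 0b10110101011100111001110000001011 = 0b10010000100000010111101100101111 = 2424404783

2424404783


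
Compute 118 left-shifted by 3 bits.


0b1110110 << 3 = 0b1110110000 = 944

944


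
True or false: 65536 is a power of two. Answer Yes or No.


0b10000000000000000. Only one bit set => Yes

Yes


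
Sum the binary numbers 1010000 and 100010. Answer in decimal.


1010000 + 100010 = 1110010 = 114

114


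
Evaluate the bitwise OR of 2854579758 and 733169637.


0b10101010001001010110111000101110 | 0b101011101100110100011111100101 = 0b10101011101101110110111111101111 = 2880925679

2880925679


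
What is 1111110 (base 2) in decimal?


1111110 in decimal = 126

126


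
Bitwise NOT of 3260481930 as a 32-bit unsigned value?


~0b11000010010101110000000110001010 = 0b111101101010001111111001110101 = 1034485365 (32-bit unsigned)

1034485365


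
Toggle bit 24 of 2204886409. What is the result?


2204886409 ^ (1 << 24) = 2204886409 ^ 16777216 = 2188109193

2188109193


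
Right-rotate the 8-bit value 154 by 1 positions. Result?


Rotate 0b10011010 right by 1 (8-bit) = 0b1001101 = 77

77


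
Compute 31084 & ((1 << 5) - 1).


31084 & 31 = 12

12


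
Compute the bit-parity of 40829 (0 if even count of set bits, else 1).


0b1001111101111101 has 12 ones => parity 0

0


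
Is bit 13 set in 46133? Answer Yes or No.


0b1011010000110101, bit 13 = 1. Yes

Yes


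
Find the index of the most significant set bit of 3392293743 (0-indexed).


0b11001010001100100100101101101111. Highest set bit at position 31

31


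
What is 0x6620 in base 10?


6620 hex = 26144 decimal

26144


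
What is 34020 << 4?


0b1000010011100100 << 4 = 0b10000100111001000000 = 544320

544320


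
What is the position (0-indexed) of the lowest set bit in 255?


0b11111111. Lowest set bit at position 0

0


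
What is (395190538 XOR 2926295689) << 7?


Step 1: 395190538 ^ 2926295689 = 3118832515
Step 2: 3118832515 << 7 = 399210561920

399210561920


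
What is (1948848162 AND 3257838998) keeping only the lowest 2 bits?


Step 1: 1948848162 & 3257838998 = 1076363266
Step 2: 1076363266 & 3 = 2

2


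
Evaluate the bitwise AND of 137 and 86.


0b10001001 & 0b1010110 = 0b0 = 0

0


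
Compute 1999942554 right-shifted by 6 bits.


0b1110111001101001011001110011010 >> 6 = 0b1110111001101001011001110 = 31249102

31249102


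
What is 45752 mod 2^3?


45752 & 7 = 0

0


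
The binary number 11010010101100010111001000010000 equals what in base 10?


11010010101100010111001000010000 in decimal = 3534844432

3534844432


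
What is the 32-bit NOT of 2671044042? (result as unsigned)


~0b10011111001101001110010111001010 = 0b1100000110010110001101000110101 = 1623923253 (32-bit unsigned)

1623923253


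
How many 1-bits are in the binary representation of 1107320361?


0b1000010000000000101111000101001 has 10 set bits

10


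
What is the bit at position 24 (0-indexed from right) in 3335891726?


0b11000110110101011010101100001110, position 24 = 0

0


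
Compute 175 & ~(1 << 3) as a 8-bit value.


175 & ~(1 << 3) = 167

167


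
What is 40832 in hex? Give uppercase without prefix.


40832 = 9F80 hex

9F80


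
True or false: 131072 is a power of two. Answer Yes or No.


0b100000000000000000. Only one bit set => Yes

Yes


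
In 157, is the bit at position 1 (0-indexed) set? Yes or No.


0b10011101, bit 1 = 0. No

No


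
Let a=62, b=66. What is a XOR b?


62 ^ 66 = 124

124


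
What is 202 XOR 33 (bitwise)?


0b11001010 ^ 0b100001 = 0b11101011 = 235

235


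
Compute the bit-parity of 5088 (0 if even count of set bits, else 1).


0b1001111100000 has 6 ones => parity 0

0


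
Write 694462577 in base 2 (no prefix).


694462577 = 101001011001001010100001110001 in binary

101001011001001010100001110001


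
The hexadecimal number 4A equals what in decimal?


4A hex = 74 decimal

74


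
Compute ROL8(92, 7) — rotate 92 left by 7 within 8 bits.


Rotate 0b1011100 left by 7 (8-bit) = 0b101110 = 46

46


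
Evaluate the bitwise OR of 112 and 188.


0b1110000 | 0b10111100 = 0b11111100 = 252

252


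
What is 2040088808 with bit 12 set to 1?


2040088808 | (1 << 12) = 2040088808 | 4096 = 2040092904

2040092904


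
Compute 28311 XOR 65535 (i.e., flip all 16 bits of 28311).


28311 ^ 65535 = 37224

37224


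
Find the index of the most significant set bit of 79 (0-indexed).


0b1001111. Highest set bit at position 6

6


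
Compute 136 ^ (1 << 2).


136 ^ (1 << 2) = 136 ^ 4 = 140

140


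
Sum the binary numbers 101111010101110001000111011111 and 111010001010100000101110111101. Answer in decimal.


101111010101110001000111011111 + 111010001010100000101110111101 = 1101001100000010001110110011100 = 1770069404

1770069404


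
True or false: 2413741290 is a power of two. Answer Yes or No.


0b10001111110111101100010011101010. Multiple bits set => No

No


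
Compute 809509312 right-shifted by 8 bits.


0b110000010000000010000111000000 >> 8 = 0b1100000100000000100001 = 3162145

3162145


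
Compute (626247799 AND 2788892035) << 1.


Step 1: 626247799 & 2788892035 = 605227011
Step 2: 605227011 << 1 = 1210454022

1210454022


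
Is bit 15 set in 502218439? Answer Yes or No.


0b11101111011110011111011000111, bit 15 = 0. No

No


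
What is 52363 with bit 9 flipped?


52363 ^ (1 << 9) = 52363 ^ 512 = 52875

52875


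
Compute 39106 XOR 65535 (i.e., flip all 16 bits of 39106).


39106 ^ 65535 = 26429

26429


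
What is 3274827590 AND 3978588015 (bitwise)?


0b11000011001100011110011101000110 & 0b11101101001001000110111101101111 = 0b11000001001000000110011101000110 = 3240126278

3240126278


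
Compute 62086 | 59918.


0b1111001010000110 | 0b1110101000001110 = 0b1111101010001110 = 64142

64142


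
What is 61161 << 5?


0b1110111011101001 << 5 = 0b111011101110100100000 = 1957152

1957152


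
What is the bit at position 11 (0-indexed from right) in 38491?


0b1001011001011011, position 11 = 0

0


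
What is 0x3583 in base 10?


3583 hex = 13699 decimal

13699


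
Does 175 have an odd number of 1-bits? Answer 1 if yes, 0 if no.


0b10101111 has 6 ones => parity 0

0


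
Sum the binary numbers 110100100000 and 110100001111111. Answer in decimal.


110100100000 + 110100001111111 = 111010110011111 = 30111

30111


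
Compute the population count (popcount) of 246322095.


0b1110101011101001001110101111 has 18 set bits

18


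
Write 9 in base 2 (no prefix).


9 = 1001 in binary

1001


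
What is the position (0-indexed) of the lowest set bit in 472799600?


0b11100001011100101100101110000. Lowest set bit at position 4

4


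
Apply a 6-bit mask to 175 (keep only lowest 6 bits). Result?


175 & 63 = 47

47


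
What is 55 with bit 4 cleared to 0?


55 & ~(1 << 4) = 39

39


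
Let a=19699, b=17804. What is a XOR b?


19699 ^ 17804 = 2431

2431


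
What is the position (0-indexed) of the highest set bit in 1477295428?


0b1011000000011011011110101000100. Highest set bit at position 30

30


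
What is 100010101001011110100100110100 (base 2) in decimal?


100010101001011110100100110100 in decimal = 581298484

581298484


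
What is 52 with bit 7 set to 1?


52 | (1 << 7) = 52 | 128 = 180

180


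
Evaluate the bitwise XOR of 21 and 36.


0b10101 ^ 0b100100 = 0b110001 = 49

49


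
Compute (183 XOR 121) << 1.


Step 1: 183 ^ 121 = 206
Step 2: 206 << 1 = 412

412


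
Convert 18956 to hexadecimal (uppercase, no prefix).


18956 = 4A0C hex

4A0C


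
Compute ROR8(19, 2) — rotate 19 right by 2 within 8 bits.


Rotate 0b10011 right by 2 (8-bit) = 0b11000100 = 196

196


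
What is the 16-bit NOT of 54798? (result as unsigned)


~0b1101011000001110 = 0b10100111110001 = 10737 (16-bit unsigned)

10737


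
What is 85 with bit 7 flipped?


85 ^ (1 << 7) = 85 ^ 128 = 213

213


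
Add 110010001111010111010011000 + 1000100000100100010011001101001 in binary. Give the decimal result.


110010001111010111010011000 + 1000100000100100010011001101001 = 1001010010110011101010100000001 = 1247401217

1247401217


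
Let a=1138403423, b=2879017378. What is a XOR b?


1138403423 ^ 2879017378 = 3896572413

3896572413


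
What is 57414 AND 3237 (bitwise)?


0b1110000001000110 & 0b110010100101 = 0b100 = 4

4


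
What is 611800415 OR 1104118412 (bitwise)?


0b100100011101110101010101011111 | 0b1000001110011111000001010001100 = 0b1100101111111111101011111011111 = 1711265759

1711265759


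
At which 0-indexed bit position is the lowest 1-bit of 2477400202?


0b10010011101010100010000010001010. Lowest set bit at position 1

1


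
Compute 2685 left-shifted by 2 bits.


0b101001111101 << 2 = 0b10100111110100 = 10740

10740


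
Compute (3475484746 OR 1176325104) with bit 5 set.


Step 1: 3475484746 | 1176325104 = 3477076986
Step 2: 3477076986 | (1 << 5) = 3477076986 | 32 = 3477076986

3477076986


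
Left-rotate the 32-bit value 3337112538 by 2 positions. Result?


Rotate 0b11000110111010000100101111011010 left by 2 (32-bit) = 0b11011101000010010111101101011 = 463548267

463548267


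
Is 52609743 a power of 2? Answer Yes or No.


0b11001000101100001011001111. Multiple bits set => No

No


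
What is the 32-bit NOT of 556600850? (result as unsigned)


~0b100001001011010000111000010010 = 0b11011110110100101111000111101101 = 3738366445 (32-bit unsigned)

3738366445


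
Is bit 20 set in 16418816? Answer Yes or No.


0b111110101000100000000000, bit 20 = 1. Yes

Yes


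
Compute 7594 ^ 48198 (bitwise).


0b1110110101010 ^ 0b1011110001000110 = 0b1010000111101100 = 41452

41452


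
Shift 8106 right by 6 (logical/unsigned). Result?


0b1111110101010 >> 6 = 0b1111110 = 126

126


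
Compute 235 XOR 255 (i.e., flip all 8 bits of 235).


235 ^ 255 = 20

20


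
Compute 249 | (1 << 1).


249 | (1 << 1) = 249 | 2 = 251

251


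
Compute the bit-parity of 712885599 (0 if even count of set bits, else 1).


0b101010011111011100010101011111 has 19 ones => parity 1

1


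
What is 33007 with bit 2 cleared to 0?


33007 & ~(1 << 2) = 33003

33003


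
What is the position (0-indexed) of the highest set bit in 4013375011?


0b11101111001101110011111000100011. Highest set bit at position 31

31


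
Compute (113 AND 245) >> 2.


Step 1: 113 & 245 = 113
Step 2: 113 >> 2 = 28

28


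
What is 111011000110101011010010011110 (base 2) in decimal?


111011000110101011010010011110 in decimal = 991605918

991605918


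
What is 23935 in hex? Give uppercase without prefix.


23935 = 5D7F hex

5D7F


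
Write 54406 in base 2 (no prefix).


54406 = 1101010010000110 in binary

1101010010000110


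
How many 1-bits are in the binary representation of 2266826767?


0b10000111000111010000100000001111 has 13 set bits

13


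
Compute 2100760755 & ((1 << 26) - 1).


2100760755 & 67108863 = 20385971

20385971


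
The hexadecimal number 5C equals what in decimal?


5C hex = 92 decimal

92


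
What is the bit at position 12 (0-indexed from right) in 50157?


0b1100001111101101, position 12 = 0

0


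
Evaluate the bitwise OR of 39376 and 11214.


0b1001100111010000 | 0b10101111001110 = 0b1011101111011110 = 48094

48094


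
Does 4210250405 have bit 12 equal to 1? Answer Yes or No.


0b11111010111100110101001010100101, bit 12 = 1. Yes

Yes


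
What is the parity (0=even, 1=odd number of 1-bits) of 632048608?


0b100101101011000100101111100000 has 14 ones => parity 0

0


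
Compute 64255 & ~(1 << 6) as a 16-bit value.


64255 & ~(1 << 6) = 64191

64191


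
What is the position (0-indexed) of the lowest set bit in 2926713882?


0b10101110011100100001110000011010. Lowest set bit at position 1

1


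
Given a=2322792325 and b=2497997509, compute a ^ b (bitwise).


2322792325 ^ 2497997509 = 513185088

513185088


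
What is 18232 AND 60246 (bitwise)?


0b100011100111000 & 0b1110101101010110 = 0b100001100010000 = 17168

17168


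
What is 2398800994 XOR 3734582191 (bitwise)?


0b10001110111110101100110001100010 ^ 0b11011110100110010011001110101111 = 0b1010000011000111111111111001101 = 1348730829

1348730829


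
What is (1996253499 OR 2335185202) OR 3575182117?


Step 1: 1996253499 | 2335185202 = 4294736187
Step 2: 4294736187 | 3575182117 = 4294769471

4294769471


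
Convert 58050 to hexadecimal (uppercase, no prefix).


58050 = E2C2 hex

E2C2


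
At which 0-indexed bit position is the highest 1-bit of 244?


0b11110100. Highest set bit at position 7

7


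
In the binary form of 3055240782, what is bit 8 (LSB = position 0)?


0b10110110000110110100011001001110, position 8 = 0

0


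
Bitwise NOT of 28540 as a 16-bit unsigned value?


~0b110111101111100 = 0b1001000010000011 = 36995 (16-bit unsigned)

36995


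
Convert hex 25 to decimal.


25 hex = 37 decimal

37


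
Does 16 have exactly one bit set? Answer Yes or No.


0b10000. Only one bit set => Yes

Yes


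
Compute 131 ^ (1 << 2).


131 ^ (1 << 2) = 131 ^ 4 = 135

135


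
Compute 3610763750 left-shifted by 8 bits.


0b11010111001101111110000111100110 << 8 = 0b1101011100110111111000011110011000000000 = 924355520000

924355520000


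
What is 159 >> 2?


0b10011111 >> 2 = 0b100111 = 39

39


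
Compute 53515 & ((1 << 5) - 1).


53515 & 31 = 11

11


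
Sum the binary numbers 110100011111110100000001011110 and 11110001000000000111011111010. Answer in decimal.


110100011111110100000001011110 + 11110001000000000111011111010 = 1010010100111110100111101011000 = 1386172248

1386172248


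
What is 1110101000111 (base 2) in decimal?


1110101000111 in decimal = 7495

7495


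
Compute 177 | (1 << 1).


177 | (1 << 1) = 177 | 2 = 179

179


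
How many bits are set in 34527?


0b1000011011011111 has 10 set bits

10


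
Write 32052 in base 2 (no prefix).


32052 = 111110100110100 in binary

111110100110100


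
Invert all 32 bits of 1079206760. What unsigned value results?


1079206760 ^ 4294967295 = 3215760535

3215760535


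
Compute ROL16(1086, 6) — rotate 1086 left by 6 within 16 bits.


Rotate 0b10000111110 left by 6 (16-bit) = 0b111110000001 = 3969

3969


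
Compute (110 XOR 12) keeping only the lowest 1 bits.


Step 1: 110 ^ 12 = 98
Step 2: 98 & 1 = 0

0


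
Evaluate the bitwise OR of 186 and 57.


0b10111010 | 0b111001 = 0b10111011 = 187

187


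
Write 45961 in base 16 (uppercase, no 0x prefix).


45961 = B389 hex

B389


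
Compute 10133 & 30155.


0b10011110010101 & 0b111010111001011 = 0b10010110000001 = 9601

9601


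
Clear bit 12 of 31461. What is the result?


31461 & ~(1 << 12) = 27365

27365


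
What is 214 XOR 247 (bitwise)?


0b11010110 ^ 0b11110111 = 0b100001 = 33

33


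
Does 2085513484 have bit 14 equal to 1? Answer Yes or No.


0b1111100010011100110100100001100, bit 14 = 1. Yes

Yes


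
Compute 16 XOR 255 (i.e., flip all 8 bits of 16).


16 ^ 255 = 239

239


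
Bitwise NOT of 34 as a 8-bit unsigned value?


~0b100010 = 0b11011101 = 221 (8-bit unsigned)

221


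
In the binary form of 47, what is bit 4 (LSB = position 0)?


0b101111, position 4 = 0

0


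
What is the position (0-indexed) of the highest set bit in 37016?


0b1001000010011000. Highest set bit at position 15

15


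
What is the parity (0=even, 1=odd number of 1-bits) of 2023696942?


0b1111000100111110010101000101110 has 17 ones => parity 1

1


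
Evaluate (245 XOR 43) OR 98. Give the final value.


Step 1: 245 ^ 43 = 222
Step 2: 222 | 98 = 254

254


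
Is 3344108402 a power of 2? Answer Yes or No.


0b11000111010100110000101101110010. Multiple bits set => No

No


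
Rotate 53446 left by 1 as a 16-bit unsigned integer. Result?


Rotate 0b1101000011000110 left by 1 (16-bit) = 0b1010000110001101 = 41357

41357


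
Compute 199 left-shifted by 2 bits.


0b11000111 << 2 = 0b1100011100 = 796

796


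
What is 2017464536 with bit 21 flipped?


2017464536 ^ (1 << 21) = 2017464536 ^ 2097152 = 2019561688

2019561688


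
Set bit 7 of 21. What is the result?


21 | (1 << 7) = 21 | 128 = 149

149


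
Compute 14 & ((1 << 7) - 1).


14 & 127 = 14

14


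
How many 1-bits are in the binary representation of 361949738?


0b10101100100101110101000101010 has 14 set bits

14


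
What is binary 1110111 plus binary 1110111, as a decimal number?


1110111 + 1110111 = 11101110 = 238

238


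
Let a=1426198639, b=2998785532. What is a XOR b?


1426198639 ^ 2998785532 = 3888104851

3888104851


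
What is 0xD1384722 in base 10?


D1384722 hex = 3510126370 decimal

3510126370


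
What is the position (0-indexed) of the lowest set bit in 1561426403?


0b1011101000100010111100111100011. Lowest set bit at position 0

0


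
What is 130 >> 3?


0b10000010 >> 3 = 0b10000 = 16

16


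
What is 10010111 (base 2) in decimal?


10010111 in decimal = 151

151


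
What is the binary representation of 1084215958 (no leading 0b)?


1084215958 = 1000000100111111101001010010110 in binary

1000000100111111101001010010110


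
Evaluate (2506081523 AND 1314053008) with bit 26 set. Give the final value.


Step 1: 2506081523 & 1314053008 = 72532112
Step 2: 72532112 | (1 << 26) = 72532112 | 67108864 = 72532112

72532112


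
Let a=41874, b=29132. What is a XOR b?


41874 ^ 29132 = 53854

53854


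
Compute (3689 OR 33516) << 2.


Step 1: 3689 | 33516 = 36589
Step 2: 36589 << 2 = 146356

146356


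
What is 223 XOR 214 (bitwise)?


0b11011111 ^ 0b11010110 = 0b1001 = 9

9


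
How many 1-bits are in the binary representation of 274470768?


0b10000010111000001011101110000 has 12 set bits

12


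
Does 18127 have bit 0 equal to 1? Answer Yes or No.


0b100011011001111, bit 0 = 1. Yes

Yes


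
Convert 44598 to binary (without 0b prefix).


44598 = 1010111000110110 in binary

1010111000110110


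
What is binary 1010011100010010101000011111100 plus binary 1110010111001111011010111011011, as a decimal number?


1010011100010010101000011111100 + 1110010111001111011010111011011 = 11000110011100010000011011010111 = 3329296087

3329296087


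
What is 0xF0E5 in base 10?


F0E5 hex = 61669 decimal

61669


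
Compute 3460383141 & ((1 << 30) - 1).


3460383141 & 1073741823 = 239157669

239157669


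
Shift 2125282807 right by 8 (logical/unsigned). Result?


0b1111110101011010011110111110111 >> 8 = 0b11111101010110100111101 = 8301885

8301885


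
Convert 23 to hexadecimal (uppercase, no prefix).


23 = 17 hex

17


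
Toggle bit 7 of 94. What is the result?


94 ^ (1 << 7) = 94 ^ 128 = 222

222


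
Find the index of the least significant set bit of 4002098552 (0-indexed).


0b11101110100010110010110101111000. Lowest set bit at position 3

3


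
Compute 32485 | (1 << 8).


32485 | (1 << 8) = 32485 | 256 = 32741

32741


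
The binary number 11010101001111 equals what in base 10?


11010101001111 in decimal = 13647

13647


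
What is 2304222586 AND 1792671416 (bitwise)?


0b10001001010101111010010101111010 & 0b1101010110110011111111010111000 = 0b1000010100011010010000111000 = 139568184

139568184


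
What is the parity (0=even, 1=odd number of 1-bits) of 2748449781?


0b10100011110100100000001111110101 has 16 ones => parity 0

0


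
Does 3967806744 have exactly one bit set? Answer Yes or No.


0b11101100011111111110110100011000. Multiple bits set => No

No


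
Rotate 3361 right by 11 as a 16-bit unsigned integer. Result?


Rotate 0b110100100001 right by 11 (16-bit) = 0b1010010000100001 = 42017

42017


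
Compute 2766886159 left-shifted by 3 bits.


0b10100100111010110101010100001111 << 3 = 0b10100100111010110101010100001111000 = 22135089272

22135089272


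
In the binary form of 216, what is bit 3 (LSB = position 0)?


0b11011000, position 3 = 1

1


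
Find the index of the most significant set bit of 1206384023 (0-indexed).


0b1000111111001111111010110010111. Highest set bit at position 30

30


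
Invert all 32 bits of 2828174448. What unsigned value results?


2828174448 ^ 4294967295 = 1466792847

1466792847


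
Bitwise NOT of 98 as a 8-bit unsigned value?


~0b1100010 = 0b10011101 = 157 (8-bit unsigned)

157


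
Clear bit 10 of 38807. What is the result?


38807 & ~(1 << 10) = 37783

37783


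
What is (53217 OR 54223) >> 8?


Step 1: 53217 | 54223 = 57327
Step 2: 57327 >> 8 = 223

223


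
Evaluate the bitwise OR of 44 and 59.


0b101100 | 0b111011 = 0b111111 = 63

63


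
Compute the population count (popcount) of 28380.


0b110111011011100 has 10 set bits

10


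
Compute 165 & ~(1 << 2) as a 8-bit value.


165 & ~(1 << 2) = 161

161


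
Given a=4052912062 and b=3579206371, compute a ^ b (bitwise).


4052912062 ^ 3579206371 = 616881501

616881501


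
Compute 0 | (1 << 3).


0 | (1 << 3) = 0 | 8 = 8

8


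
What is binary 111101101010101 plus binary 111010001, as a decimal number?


111101101010101 + 111010001 = 111110100100110 = 32038

32038


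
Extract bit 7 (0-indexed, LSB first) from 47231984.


0b10110100001011001111110000, position 7 = 1

1


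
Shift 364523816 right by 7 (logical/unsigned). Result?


0b10101101110100011000100101000 >> 7 = 0b1010110111010001100010 = 2847842

2847842


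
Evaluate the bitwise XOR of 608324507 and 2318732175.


0b100100010000100100101110011011 ^ 0b10001010001101010000101110001111 = 0b10101110011101110100000000010100 = 2927050772

2927050772


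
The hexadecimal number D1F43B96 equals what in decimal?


D1F43B96 hex = 3522444182 decimal

3522444182


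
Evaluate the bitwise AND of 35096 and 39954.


0b1000100100011000 & 0b1001110000010010 = 0b1000100000010000 = 34832

34832


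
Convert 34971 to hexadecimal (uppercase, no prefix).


34971 = 889B hex

889B


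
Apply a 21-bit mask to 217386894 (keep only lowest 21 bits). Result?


217386894 & 2097151 = 1380238

1380238


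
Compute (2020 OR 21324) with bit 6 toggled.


Step 1: 2020 | 21324 = 22508
Step 2: 22508 ^ (1 << 6) = 22508 ^ 64 = 22444

22444


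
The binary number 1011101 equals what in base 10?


1011101 in decimal = 93

93


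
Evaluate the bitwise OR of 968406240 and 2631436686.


0b111001101110001011010011100000 | 0b10011100110110001000100110001110 = 0b10111101111110001011110111101110 = 3187195374

3187195374


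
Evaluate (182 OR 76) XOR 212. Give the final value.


Step 1: 182 | 76 = 254
Step 2: 254 ^ 212 = 42

42


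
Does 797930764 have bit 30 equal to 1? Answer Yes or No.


0b101111100011110111010100001100, bit 30 = 0. No

No


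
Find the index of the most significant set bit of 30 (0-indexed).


0b11110. Highest set bit at position 4

4


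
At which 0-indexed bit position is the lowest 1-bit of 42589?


0b1010011001011101. Lowest set bit at position 0

0


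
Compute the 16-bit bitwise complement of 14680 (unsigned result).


~0b11100101011000 = 0b1100011010100111 = 50855 (16-bit unsigned)

50855


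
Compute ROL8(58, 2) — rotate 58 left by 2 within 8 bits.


Rotate 0b111010 left by 2 (8-bit) = 0b11101000 = 232

232


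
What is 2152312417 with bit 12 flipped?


2152312417 ^ (1 << 12) = 2152312417 ^ 4096 = 2152316513

2152316513


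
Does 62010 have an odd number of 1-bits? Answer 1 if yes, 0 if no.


0b1111001000111010 has 9 ones => parity 1

1


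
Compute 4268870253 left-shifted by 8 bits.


0b11111110011100011100101001101101 << 8 = 0b1111111001110001110010100110110100000000 = 1092830784768

1092830784768


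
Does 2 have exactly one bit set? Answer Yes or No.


0b10. Only one bit set => Yes

Yes


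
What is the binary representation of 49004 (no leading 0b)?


49004 = 1011111101101100 in binary

1011111101101100


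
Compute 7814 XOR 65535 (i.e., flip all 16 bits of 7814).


7814 ^ 65535 = 57721

57721


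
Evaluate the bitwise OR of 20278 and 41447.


0b100111100110110 | 0b1010000111100111 = 0b1110111111110111 = 61431

61431


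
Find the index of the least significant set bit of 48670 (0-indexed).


0b1011111000011110. Lowest set bit at position 1

1


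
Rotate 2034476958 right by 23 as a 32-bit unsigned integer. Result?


Rotate 0b1111001010000111010011110011110 right by 23 (32-bit) = 0b10000111010011110011110011110010 = 2270117106

2270117106


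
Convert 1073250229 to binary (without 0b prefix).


1073250229 = 111111111110000111111110110101 in binary

111111111110000111111110110101


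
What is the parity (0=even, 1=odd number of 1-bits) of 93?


0b1011101 has 5 ones => parity 1

1


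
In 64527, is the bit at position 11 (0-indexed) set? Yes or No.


0b1111110000001111, bit 11 = 1. Yes

Yes


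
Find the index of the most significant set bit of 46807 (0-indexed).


0b1011011011010111. Highest set bit at position 15

15


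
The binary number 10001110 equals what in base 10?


10001110 in decimal = 142

142


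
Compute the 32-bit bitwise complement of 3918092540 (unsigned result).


~0b11101001100010010101100011111100 = 0b10110011101101010011100000011 = 376874755 (32-bit unsigned)

376874755


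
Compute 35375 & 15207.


0b1000101000101111 & 0b11101101100111 = 0b101000100111 = 2599

2599


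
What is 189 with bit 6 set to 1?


189 | (1 << 6) = 189 | 64 = 253

253


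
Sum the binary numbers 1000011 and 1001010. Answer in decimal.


1000011 + 1001010 = 10001101 = 141

141


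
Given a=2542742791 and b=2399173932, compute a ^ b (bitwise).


2542742791 ^ 2399173932 = 412045355

412045355


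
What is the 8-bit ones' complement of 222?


222 ^ 255 = 33

33


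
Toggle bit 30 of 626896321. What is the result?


626896321 ^ (1 << 30) = 626896321 ^ 1073741824 = 1700638145

1700638145


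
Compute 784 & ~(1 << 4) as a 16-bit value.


784 & ~(1 << 4) = 768

768


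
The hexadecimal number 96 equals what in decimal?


96 hex = 150 decimal

150


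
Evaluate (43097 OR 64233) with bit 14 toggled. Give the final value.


Step 1: 43097 | 64233 = 64249
Step 2: 64249 ^ (1 << 14) = 64249 ^ 16384 = 47865

47865


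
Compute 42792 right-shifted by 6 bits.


0b1010011100101000 >> 6 = 0b1010011100 = 668

668


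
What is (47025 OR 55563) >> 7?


Step 1: 47025 | 55563 = 65467
Step 2: 65467 >> 7 = 511

511


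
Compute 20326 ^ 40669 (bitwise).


0b100111101100110 ^ 0b1001111011011101 = 0b1101000110111011 = 53691

53691


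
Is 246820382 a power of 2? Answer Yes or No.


0b1110101101100010111000011110. Multiple bits set => No

No


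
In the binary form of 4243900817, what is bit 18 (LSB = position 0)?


0b11111100111101001100100110010001, position 18 = 1

1


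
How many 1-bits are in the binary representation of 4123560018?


0b11110101110010001000100001010010 has 14 set bits

14


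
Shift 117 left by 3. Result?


0b1110101 << 3 = 0b1110101000 = 936

936


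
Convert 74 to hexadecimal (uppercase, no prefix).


74 = 4A hex

4A


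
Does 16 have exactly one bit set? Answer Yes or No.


0b10000. Only one bit set => Yes

Yes


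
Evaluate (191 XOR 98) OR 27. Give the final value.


Step 1: 191 ^ 98 = 221
Step 2: 221 | 27 = 223

223


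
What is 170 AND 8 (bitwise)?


0b10101010 & 0b1000 = 0b1000 = 8

8


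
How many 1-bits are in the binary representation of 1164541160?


0b1000101011010010111110011101000 has 16 set bits

16


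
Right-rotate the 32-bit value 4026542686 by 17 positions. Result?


Rotate 0b11110000000000000010101001011110 right by 17 (32-bit) = 0b10101001011110111100000000000 = 355432448

355432448


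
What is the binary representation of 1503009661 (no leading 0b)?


1503009661 = 1011001100101100001101101111101 in binary

1011001100101100001101101111101


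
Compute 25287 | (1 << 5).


25287 | (1 << 5) = 25287 | 32 = 25319

25319


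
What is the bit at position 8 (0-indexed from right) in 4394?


0b1000100101010, position 8 = 1

1


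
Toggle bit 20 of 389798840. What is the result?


389798840 ^ (1 << 20) = 389798840 ^ 1048576 = 388750264

388750264


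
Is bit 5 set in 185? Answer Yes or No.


0b10111001, bit 5 = 1. Yes

Yes


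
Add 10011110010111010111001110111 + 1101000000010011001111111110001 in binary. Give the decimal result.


10011110010111010111001110111 + 1101000000010011001111111110001 = 1111011110101010100111001101000 = 2077576808

2077576808


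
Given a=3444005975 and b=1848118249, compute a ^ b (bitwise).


3444005975 ^ 1848118249 = 2741983166

2741983166


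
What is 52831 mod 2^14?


52831 & 16383 = 3679

3679


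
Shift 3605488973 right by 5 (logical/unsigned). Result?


0b11010110111001110110010101001101 >> 5 = 0b110101101110011101100101010 = 112671530

112671530


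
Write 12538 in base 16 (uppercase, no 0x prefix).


12538 = 30FA hex

30FA


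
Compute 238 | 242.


0b11101110 | 0b11110010 = 0b11111110 = 254

254


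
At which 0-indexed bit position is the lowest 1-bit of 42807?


0b1010011100110111. Lowest set bit at position 0

0


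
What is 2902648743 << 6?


0b10101101000000101110011110100111 << 6 = 0b10101101000000101110011110100111000000 = 185769519552

185769519552
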